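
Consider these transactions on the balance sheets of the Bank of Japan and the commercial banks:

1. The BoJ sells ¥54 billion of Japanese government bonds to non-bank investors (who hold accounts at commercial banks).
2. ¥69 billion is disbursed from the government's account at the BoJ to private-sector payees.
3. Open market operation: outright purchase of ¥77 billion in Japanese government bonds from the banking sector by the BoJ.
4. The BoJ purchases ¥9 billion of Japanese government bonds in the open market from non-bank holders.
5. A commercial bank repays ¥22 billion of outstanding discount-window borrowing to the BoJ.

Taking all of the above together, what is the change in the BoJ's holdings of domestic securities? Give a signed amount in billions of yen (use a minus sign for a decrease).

Asset sale (to non-banks) ¥54 billion: securities removed from the BoJ's portfolio → −¥54B.
Government spending ¥69 billion: the BoJ's securities portfolio is untouched → 0.
OMO purchase (from banks) ¥77 billion: securities added to the BoJ's portfolio → +¥77B.
Asset purchase (from non-banks) ¥9 billion: securities added to the BoJ's portfolio → +¥9B.
Discount-window repayment ¥22 billion: the BoJ's securities portfolio is untouched → 0.
Net: −54 + 0 + 77 + 9 + 0 = +¥32 billion.

+¥32 billion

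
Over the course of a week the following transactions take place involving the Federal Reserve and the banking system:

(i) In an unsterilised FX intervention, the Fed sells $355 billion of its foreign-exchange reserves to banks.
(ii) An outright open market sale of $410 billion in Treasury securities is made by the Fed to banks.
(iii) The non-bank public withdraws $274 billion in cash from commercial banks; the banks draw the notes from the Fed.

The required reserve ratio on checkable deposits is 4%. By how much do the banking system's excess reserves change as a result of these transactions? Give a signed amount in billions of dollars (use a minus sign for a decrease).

FX sale $355 billion: reserves −$355B, deposits 0.
OMO sale (to banks) $410 billion: reserves −$410B, deposits 0.
Currency withdrawal $274 billion: reserves −$274B, deposits −$274B.
Totals: Δreserves = −$1039B, Δdeposits = −$274B.
Δrequired reserves = 4% × −$274B = −$10.96B.
Δexcess reserves = Δreserves − Δrequired = −$1039B − (−$10.96B) = -$1028.04 billion.

-$1028.04 billion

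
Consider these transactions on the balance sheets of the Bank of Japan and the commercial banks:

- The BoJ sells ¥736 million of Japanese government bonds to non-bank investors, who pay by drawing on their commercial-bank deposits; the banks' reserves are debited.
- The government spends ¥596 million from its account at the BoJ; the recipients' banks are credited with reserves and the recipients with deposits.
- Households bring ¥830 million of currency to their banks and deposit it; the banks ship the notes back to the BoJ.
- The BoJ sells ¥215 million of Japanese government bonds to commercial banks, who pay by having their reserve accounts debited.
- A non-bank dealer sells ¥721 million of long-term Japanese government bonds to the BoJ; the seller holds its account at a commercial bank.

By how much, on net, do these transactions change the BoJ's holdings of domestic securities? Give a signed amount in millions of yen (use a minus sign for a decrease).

BoJ balance sheet:
  Assets:      Securities −¥230M
  Liabilities: Bank reserves +¥1196M, Currency in circulation −¥830M, Government deposits −¥596M
So the change in the BoJ's holdings of domestic securities is -¥230 million.

-¥230 million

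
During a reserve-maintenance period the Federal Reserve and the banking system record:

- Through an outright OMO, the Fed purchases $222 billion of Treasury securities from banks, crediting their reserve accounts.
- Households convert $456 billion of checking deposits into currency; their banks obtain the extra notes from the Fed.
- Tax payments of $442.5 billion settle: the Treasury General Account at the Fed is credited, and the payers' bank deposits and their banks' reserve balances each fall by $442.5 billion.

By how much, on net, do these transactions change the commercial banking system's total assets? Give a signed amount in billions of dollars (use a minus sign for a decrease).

OMO purchase (from banks) $222 billion: just an asset swap on bank balance sheets → 0.
Currency withdrawal $456 billion: bank balance sheets shrink → −$456B.
Government account inflow $442.5 billion: bank balance sheets shrink → −$442.5B.
Net: 0 − 456 − 442.5 = -$898.5 billion.

-$898.5 billion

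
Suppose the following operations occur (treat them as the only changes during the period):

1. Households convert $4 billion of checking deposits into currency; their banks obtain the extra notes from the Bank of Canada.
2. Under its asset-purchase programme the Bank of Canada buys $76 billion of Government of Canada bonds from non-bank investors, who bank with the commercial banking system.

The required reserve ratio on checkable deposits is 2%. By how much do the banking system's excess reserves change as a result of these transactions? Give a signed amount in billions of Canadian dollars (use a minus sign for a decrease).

+$70.56 billion

Currency withdrawal $4 billion: reserves −$4B, deposits −$4B.
Asset purchase (from non-banks) $76 billion: reserves +$76B, deposits +$76B.
Totals: Δreserves = +$72B, Δdeposits = +$72B.
Δrequired reserves = 2% × +$72B = +$1.44B.
Δexcess reserves = Δreserves − Δrequired = +$72B − (+$1.44B) = +$70.56 billion.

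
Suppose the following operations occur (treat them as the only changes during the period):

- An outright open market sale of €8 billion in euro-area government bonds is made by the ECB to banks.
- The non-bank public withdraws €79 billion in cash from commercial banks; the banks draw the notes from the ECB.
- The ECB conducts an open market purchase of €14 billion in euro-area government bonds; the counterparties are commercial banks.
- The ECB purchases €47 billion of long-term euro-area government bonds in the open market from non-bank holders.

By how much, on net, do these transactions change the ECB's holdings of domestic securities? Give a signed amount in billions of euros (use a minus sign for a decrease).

OMO sale (to banks) €8 billion: securities removed from the ECB's portfolio → −€8B.
Currency withdrawal €79 billion: the ECB's securities portfolio is untouched → 0.
OMO purchase (from banks) €14 billion: securities added to the ECB's portfolio → +€14B.
Asset purchase (from non-banks) €47 billion: securities added to the ECB's portfolio → +€47B.
Net: −8 + 0 + 14 + 47 = +€53 billion.

+€53 billion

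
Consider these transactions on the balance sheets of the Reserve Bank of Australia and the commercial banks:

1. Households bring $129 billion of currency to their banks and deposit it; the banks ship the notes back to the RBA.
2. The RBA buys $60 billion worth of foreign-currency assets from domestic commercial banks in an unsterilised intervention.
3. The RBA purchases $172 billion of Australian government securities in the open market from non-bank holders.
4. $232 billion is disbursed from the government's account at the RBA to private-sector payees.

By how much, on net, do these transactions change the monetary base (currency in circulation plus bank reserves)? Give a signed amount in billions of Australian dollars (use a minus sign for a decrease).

RBA balance sheet:
  Assets:      Securities +$172B, Foreign assets +$60B
  Liabilities: Bank reserves +$593B, Currency in circulation −$129B, Government deposits −$232B
Commercial banking system:
  Assets:      Reserves at CB +$593B, Foreign assets −$60B
  Liabilities: Checkable deposits +$533B
Monetary base = currency + reserves: −$129B + (+$593B) = +$464 billion.

+$464 billion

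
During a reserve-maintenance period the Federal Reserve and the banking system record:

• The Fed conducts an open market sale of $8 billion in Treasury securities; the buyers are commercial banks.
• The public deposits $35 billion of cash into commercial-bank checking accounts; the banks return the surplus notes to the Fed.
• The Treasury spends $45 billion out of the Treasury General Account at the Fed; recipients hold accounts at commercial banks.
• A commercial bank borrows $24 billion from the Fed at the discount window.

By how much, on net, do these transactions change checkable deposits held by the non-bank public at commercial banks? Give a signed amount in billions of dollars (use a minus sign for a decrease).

+$80 billion

Fed balance sheet:
  Assets:      Securities −$8B, Loans to banks +$24B
  Liabilities: Bank reserves +$96B, Currency in circulation −$35B, Government deposits −$45B
Commercial banking system:
  Assets:      Reserves at CB +$96B, Securities +$8B
  Liabilities: Checkable deposits +$80B, Borrowings from CB +$24B
So the change in checkable deposits held by the non-bank public at commercial banks is +$80 billion.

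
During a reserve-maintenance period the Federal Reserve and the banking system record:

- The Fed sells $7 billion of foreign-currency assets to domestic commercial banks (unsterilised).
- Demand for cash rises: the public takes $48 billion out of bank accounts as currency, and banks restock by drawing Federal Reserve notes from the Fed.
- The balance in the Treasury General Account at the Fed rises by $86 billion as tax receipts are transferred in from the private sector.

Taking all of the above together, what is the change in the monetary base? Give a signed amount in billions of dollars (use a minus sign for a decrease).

-$93 billion

Fed balance sheet:
  Assets:      Foreign assets −$7B
  Liabilities: Bank reserves −$141B, Currency in circulation +$48B, Government deposits +$86B
Commercial banking system:
  Assets:      Reserves at CB −$141B, Foreign assets +$7B
  Liabilities: Checkable deposits −$134B
Monetary base = currency + reserves: +$48B + (−$141B) = -$93 billion.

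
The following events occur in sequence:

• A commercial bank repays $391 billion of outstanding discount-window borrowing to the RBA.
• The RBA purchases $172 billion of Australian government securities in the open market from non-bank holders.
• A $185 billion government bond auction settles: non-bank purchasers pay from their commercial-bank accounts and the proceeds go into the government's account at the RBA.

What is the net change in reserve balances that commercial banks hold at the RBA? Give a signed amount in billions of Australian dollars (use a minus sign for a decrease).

Discount-window repayment $391 billion: repayment is debited from reserves → −$391B.
Asset purchase (from non-banks) $172 billion: the RBA pays by crediting reserve accounts → +$172B.
Government account inflow $185 billion: funds move from bank reserves into the government account → −$185B.
Net: −391 + 172 − 185 = -$404 billion.

-$404 billion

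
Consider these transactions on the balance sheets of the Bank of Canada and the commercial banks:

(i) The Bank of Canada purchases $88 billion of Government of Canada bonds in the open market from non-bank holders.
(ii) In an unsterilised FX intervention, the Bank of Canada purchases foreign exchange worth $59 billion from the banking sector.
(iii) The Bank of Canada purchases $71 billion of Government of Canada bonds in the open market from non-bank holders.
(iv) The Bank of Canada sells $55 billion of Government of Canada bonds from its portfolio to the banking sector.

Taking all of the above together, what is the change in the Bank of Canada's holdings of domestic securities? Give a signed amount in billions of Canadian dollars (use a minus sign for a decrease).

Bank of Canada balance sheet:
  Assets:      Securities +$104B, Foreign assets +$59B
  Liabilities: Bank reserves +$163B
Commercial banking system:
  Assets:      Reserves at CB +$163B, Securities +$55B, Foreign assets −$59B
  Liabilities: Checkable deposits +$159B
So the change in the Bank of Canada's holdings of domestic securities is +$104 billion.

+$104 billion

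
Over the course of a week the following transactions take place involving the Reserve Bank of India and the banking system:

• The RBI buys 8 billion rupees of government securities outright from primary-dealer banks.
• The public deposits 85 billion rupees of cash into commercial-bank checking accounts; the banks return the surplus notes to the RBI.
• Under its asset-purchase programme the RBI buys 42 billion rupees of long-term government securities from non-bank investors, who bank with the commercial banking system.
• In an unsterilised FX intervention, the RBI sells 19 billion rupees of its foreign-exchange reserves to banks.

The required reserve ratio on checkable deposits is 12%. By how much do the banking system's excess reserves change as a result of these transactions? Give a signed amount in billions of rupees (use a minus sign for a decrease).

OMO purchase (from banks) 8 billion rupees: reserves +8B, deposits 0.
Currency deposit 85 billion rupees: reserves +85B, deposits +85B.
Asset purchase (from non-banks) 42 billion rupees: reserves +42B, deposits +42B.
FX sale 19 billion rupees: reserves −19B, deposits 0.
Totals: Δreserves = +116B, Δdeposits = +127B.
Δrequired reserves = 12% × +127B = +15.24B.
Δexcess reserves = Δreserves − Δrequired = +116B − (+15.24B) = +100.76 billion.

+100.76 billion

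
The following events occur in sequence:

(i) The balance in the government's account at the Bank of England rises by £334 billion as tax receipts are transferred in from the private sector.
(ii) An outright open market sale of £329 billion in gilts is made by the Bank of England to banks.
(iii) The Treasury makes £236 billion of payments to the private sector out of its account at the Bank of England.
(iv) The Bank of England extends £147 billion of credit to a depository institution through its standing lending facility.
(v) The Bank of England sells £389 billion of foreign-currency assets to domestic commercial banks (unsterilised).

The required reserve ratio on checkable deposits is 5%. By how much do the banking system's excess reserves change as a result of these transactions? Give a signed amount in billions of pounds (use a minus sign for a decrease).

-£664.1 billion

Government account inflow £334 billion: reserves −£334B, deposits −£334B.
OMO sale (to banks) £329 billion: reserves −£329B, deposits 0.
Government spending £236 billion: reserves +£236B, deposits +£236B.
Discount-window loan £147 billion: reserves +£147B, deposits 0.
FX sale £389 billion: reserves −£389B, deposits 0.
Totals: Δreserves = −£669B, Δdeposits = −£98B.
Δrequired reserves = 5% × −£98B = −£4.9B.
Δexcess reserves = Δreserves − Δrequired = −£669B − (−£4.9B) = -£664.1 billion.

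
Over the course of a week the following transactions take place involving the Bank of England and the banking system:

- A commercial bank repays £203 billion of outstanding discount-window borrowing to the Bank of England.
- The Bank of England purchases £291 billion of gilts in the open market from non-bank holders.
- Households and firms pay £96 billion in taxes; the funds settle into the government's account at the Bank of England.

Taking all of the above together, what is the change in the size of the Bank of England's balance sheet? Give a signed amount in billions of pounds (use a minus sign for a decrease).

+£88 billion

Bank of England balance sheet:
  Assets:      Securities +£291B, Loans to banks −£203B
  Liabilities: Bank reserves −£8B, Government deposits +£96B
Commercial banking system:
  Assets:      Reserves at CB −£8B
  Liabilities: Checkable deposits +£195B, Borrowings from CB −£203B
Change in total Bank of England assets = +£88 billion.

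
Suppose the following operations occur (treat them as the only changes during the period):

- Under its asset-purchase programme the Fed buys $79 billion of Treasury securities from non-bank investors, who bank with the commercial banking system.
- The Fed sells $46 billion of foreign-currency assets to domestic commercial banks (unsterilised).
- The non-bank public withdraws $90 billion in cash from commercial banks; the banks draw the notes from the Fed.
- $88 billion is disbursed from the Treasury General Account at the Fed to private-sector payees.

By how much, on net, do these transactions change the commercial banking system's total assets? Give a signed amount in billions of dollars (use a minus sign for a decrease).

Asset purchase (from non-banks) $79 billion: bank balance sheets expand → +$79B.
FX sale $46 billion: just an asset swap on bank balance sheets → 0.
Currency withdrawal $90 billion: bank balance sheets shrink → −$90B.
Government spending $88 billion: bank balance sheets expand → +$88B.
Net: 79 + 0 − 90 + 88 = +$77 billion.

+$77 billion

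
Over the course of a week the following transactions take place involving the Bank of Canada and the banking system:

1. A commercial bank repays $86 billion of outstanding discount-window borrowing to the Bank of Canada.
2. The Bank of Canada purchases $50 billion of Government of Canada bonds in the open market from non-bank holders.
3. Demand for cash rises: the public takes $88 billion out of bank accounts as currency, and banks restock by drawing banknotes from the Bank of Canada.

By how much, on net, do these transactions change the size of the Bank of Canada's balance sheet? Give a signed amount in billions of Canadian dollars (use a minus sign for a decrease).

Bank of Canada balance sheet:
  Assets:      Securities +$50B, Loans to banks −$86B
  Liabilities: Bank reserves −$124B, Currency in circulation +$88B
Commercial banking system:
  Assets:      Reserves at CB −$124B
  Liabilities: Checkable deposits −$38B, Borrowings from CB −$86B
Change in total Bank of Canada assets = -$36 billion.

-$36 billion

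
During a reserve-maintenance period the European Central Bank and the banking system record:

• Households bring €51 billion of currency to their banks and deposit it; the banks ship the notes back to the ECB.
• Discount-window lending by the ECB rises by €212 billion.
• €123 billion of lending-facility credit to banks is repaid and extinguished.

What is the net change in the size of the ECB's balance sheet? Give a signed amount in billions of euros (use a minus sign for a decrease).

Currency deposit €51 billion: only the composition of liabilities changes → 0.
Discount-window loan €212 billion: an ECB asset is acquired → +€212B.
Discount-window repayment €123 billion: an ECB asset is shed → −€123B.
Net: 0 + 212 − 123 = +€89 billion.

+€89 billion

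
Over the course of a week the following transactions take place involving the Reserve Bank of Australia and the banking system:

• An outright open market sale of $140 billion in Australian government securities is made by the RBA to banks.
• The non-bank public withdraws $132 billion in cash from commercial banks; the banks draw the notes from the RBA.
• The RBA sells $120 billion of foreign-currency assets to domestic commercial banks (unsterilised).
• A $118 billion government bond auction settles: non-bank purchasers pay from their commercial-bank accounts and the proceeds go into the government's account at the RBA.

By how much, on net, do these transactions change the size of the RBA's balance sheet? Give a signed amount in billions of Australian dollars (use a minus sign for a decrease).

OMO sale (to banks) $140 billion: an RBA asset is shed → −$140B.
Currency withdrawal $132 billion: only the composition of liabilities changes → 0.
FX sale $120 billion: an RBA asset is shed → −$120B.
Government account inflow $118 billion: only the composition of liabilities changes → 0.
Net: −140 + 0 − 120 + 0 = -$260 billion.

-$260 billion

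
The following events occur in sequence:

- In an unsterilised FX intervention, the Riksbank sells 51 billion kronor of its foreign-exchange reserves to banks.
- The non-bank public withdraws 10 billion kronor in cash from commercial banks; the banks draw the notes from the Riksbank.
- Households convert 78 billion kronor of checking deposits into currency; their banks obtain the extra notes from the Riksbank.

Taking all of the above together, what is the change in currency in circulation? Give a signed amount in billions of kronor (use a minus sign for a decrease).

Riksbank balance sheet:
  Assets:      Foreign assets −51B
  Liabilities: Bank reserves −139B, Currency in circulation +88B
So the change in currency in circulation is +88 billion.

+88 billion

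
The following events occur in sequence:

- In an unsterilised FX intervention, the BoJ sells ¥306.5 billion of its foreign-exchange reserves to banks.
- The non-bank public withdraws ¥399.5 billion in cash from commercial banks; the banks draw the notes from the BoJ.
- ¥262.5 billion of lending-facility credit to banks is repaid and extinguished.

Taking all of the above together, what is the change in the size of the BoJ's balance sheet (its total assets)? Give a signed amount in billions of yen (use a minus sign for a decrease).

BoJ balance sheet:
  Assets:      Loans to banks −¥262.5B, Foreign assets −¥306.5B
  Liabilities: Bank reserves −¥968.5B, Currency in circulation +¥399.5B
Commercial banking system:
  Assets:      Reserves at CB −¥968.5B, Foreign assets +¥306.5B
  Liabilities: Checkable deposits −¥399.5B, Borrowings from CB −¥262.5B
Change in total BoJ assets = -¥569 billion.

-¥569 billion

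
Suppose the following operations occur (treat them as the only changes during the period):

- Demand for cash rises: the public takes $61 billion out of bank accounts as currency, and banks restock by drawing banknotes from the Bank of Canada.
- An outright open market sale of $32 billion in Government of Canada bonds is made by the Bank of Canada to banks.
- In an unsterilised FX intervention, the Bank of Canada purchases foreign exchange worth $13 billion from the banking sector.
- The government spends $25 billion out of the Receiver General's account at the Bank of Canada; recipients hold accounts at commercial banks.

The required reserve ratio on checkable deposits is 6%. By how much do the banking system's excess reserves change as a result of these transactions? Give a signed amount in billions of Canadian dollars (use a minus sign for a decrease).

Currency withdrawal $61 billion: reserves −$61B, deposits −$61B.
OMO sale (to banks) $32 billion: reserves −$32B, deposits 0.
FX purchase $13 billion: reserves +$13B, deposits 0.
Government spending $25 billion: reserves +$25B, deposits +$25B.
Totals: Δreserves = −$55B, Δdeposits = −$36B.
Δrequired reserves = 6% × −$36B = −$2.16B.
Δexcess reserves = Δreserves − Δrequired = −$55B − (−$2.16B) = -$52.84 billion.

-$52.84 billion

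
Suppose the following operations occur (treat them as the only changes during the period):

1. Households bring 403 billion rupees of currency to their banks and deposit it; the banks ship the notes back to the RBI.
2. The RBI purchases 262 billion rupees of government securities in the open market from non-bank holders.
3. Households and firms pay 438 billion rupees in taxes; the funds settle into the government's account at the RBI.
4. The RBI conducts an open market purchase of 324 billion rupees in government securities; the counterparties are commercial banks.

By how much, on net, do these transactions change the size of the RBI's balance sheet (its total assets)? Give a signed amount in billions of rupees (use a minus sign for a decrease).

RBI balance sheet:
  Assets:      Securities +586B
  Liabilities: Bank reserves +551B, Currency in circulation −403B, Government deposits +438B
Change in total RBI assets = +586 billion.

+586 billion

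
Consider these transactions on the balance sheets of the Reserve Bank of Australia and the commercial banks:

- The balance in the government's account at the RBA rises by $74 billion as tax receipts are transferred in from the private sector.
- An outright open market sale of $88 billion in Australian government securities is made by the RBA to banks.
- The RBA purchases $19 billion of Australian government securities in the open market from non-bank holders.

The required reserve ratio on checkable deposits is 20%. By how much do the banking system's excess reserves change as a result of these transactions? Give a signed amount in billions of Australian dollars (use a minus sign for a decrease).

-$132 billion

Government account inflow $74 billion: reserves −$74B, deposits −$74B.
OMO sale (to banks) $88 billion: reserves −$88B, deposits 0.
Asset purchase (from non-banks) $19 billion: reserves +$19B, deposits +$19B.
Totals: Δreserves = −$143B, Δdeposits = −$55B.
Δrequired reserves = 20% × −$55B = −$11B.
Δexcess reserves = Δreserves − Δrequired = −$143B − (−$11B) = -$132 billion.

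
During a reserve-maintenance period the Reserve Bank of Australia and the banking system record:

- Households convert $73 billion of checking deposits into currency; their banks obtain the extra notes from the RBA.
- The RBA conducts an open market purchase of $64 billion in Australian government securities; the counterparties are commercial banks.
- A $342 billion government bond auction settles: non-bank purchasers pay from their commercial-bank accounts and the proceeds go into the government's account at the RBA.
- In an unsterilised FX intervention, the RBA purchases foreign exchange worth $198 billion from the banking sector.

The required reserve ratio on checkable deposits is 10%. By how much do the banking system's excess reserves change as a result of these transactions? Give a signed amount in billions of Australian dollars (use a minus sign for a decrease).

-$111.5 billion

Currency withdrawal $73 billion: reserves −$73B, deposits −$73B.
OMO purchase (from banks) $64 billion: reserves +$64B, deposits 0.
Government account inflow $342 billion: reserves −$342B, deposits −$342B.
FX purchase $198 billion: reserves +$198B, deposits 0.
Totals: Δreserves = −$153B, Δdeposits = −$415B.
Δrequired reserves = 10% × −$415B = −$41.5B.
Δexcess reserves = Δreserves − Δrequired = −$153B − (−$41.5B) = -$111.5 billion.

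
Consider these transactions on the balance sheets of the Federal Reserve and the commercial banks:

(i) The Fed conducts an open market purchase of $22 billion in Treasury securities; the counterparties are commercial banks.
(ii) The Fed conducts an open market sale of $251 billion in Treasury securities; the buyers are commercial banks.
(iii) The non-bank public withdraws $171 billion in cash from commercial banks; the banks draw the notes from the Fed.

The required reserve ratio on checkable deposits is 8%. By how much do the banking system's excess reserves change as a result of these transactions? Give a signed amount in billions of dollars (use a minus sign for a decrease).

-$386.32 billion

OMO purchase (from banks) $22 billion: reserves +$22B, deposits 0.
OMO sale (to banks) $251 billion: reserves −$251B, deposits 0.
Currency withdrawal $171 billion: reserves −$171B, deposits −$171B.
Totals: Δreserves = −$400B, Δdeposits = −$171B.
Δrequired reserves = 8% × −$171B = −$13.68B.
Δexcess reserves = Δreserves − Δrequired = −$400B − (−$13.68B) = -$386.32 billion.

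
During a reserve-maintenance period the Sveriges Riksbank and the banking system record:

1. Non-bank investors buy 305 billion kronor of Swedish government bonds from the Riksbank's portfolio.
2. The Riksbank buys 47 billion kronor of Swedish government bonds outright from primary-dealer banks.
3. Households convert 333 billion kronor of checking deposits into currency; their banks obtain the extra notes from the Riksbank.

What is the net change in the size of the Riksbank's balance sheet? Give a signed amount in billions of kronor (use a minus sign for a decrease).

Riksbank balance sheet:
  Assets:      Securities −258B
  Liabilities: Bank reserves −591B, Currency in circulation +333B
Change in total Riksbank assets = -258 billion.

-258 billion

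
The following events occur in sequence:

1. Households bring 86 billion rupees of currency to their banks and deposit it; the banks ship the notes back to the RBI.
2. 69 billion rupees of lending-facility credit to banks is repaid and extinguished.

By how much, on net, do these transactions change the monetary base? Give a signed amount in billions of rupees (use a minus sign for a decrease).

RBI balance sheet:
  Assets:      Loans to banks −69B
  Liabilities: Bank reserves +17B, Currency in circulation −86B
Commercial banking system:
  Assets:      Reserves at CB +17B
  Liabilities: Checkable deposits +86B, Borrowings from CB −69B
Monetary base = currency + reserves: −86B + (+17B) = -69 billion.

-69 billion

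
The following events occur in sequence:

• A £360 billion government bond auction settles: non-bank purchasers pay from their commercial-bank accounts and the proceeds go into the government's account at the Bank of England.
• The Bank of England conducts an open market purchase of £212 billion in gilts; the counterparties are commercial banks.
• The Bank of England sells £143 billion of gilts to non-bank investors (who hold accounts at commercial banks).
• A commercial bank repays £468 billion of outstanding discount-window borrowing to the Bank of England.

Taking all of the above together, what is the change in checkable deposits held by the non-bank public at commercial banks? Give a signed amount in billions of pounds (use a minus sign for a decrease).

-£503 billion

Government account inflow £360 billion: non-bank counterparties' bank balances fall → −£360B.
OMO purchase (from banks) £212 billion: the counterparty is a bank, so public deposits are unchanged → 0.
Asset sale (to non-banks) £143 billion: non-bank counterparties' bank balances fall → −£143B.
Discount-window repayment £468 billion: the counterparty is a bank, so public deposits are unchanged → 0.
Net: −360 + 0 − 143 + 0 = -£503 billion.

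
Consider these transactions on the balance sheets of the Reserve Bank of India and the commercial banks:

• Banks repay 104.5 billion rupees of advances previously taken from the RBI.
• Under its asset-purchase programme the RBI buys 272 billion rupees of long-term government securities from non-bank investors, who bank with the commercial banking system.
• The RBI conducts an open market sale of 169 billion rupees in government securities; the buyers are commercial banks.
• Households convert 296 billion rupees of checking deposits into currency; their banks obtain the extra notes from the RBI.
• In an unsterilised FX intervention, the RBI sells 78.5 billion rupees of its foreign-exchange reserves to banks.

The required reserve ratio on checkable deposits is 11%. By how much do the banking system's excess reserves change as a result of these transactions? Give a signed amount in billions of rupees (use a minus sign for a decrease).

Discount-window repayment 104.5 billion rupees: reserves −104.5B, deposits 0.
Asset purchase (from non-banks) 272 billion rupees: reserves +272B, deposits +272B.
OMO sale (to banks) 169 billion rupees: reserves −169B, deposits 0.
Currency withdrawal 296 billion rupees: reserves −296B, deposits −296B.
FX sale 78.5 billion rupees: reserves −78.5B, deposits 0.
Totals: Δreserves = −376B, Δdeposits = −24B.
Δrequired reserves = 11% × −24B = −2.64B.
Δexcess reserves = Δreserves − Δrequired = −376B − (−2.64B) = -373.36 billion.

-373.36 billion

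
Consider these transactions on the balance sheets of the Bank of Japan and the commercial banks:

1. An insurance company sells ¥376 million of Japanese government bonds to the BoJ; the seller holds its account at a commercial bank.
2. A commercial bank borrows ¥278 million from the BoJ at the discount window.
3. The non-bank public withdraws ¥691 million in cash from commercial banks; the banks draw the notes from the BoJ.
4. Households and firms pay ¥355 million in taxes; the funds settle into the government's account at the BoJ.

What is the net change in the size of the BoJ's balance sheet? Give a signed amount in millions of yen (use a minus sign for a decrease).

Asset purchase (from non-banks) ¥376 million: a BoJ asset is acquired → +¥376M.
Discount-window loan ¥278 million: a BoJ asset is acquired → +¥278M.
Currency withdrawal ¥691 million: only the composition of liabilities changes → 0.
Government account inflow ¥355 million: only the composition of liabilities changes → 0.
Net: 376 + 278 + 0 + 0 = +¥654 million.

+¥654 million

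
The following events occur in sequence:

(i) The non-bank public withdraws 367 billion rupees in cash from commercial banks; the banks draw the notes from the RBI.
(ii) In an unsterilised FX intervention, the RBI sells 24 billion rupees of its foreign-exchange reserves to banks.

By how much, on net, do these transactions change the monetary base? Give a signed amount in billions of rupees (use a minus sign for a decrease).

Currency withdrawal 367 billion rupees: just a shift between currency and reserves — both are base money → 0.
FX sale 24 billion rupees: RBI balance sheet contracts → −24B.
Net: 0 − 24 = -24 billion.

-24 billion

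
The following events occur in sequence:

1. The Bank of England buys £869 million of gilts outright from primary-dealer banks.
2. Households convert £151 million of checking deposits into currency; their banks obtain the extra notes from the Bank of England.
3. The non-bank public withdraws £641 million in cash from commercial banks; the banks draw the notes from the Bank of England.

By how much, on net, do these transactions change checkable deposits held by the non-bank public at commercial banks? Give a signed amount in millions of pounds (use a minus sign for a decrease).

-£792 million

OMO purchase (from banks) £869 million: the counterparty is a bank, so public deposits are unchanged → 0.
Currency withdrawal £151 million: non-bank counterparties' bank balances fall → −£151M.
Currency withdrawal £641 million: non-bank counterparties' bank balances fall → −£641M.
Net: 0 − 151 − 641 = -£792 million.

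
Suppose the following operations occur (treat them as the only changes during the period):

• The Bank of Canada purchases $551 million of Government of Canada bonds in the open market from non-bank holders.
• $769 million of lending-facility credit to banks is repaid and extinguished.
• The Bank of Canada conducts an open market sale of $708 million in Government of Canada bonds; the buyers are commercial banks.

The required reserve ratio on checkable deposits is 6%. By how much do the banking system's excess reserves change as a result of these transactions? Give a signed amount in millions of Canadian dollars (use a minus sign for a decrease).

-$959.06 million

Asset purchase (from non-banks) $551 million: reserves +$551M, deposits +$551M.
Discount-window repayment $769 million: reserves −$769M, deposits 0.
OMO sale (to banks) $708 million: reserves −$708M, deposits 0.
Totals: Δreserves = −$926M, Δdeposits = +$551M.
Δrequired reserves = 6% × +$551M = +$33.06M.
Δexcess reserves = Δreserves − Δrequired = −$926M − (+$33.06M) = -$959.06 million.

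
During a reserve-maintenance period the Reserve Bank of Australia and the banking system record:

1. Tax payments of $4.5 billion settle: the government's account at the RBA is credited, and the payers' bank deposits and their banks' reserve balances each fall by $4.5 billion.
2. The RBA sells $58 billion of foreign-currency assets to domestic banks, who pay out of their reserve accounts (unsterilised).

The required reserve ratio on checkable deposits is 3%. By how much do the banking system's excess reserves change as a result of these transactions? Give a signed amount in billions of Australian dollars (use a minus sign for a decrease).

-$62.365 billion

Government account inflow $4.5 billion: reserves −$4.5B, deposits −$4.5B.
FX sale $58 billion: reserves −$58B, deposits 0.
Totals: Δreserves = −$62.5B, Δdeposits = −$4.5B.
Δrequired reserves = 3% × −$4.5B = −$0.135B.
Δexcess reserves = Δreserves − Δrequired = −$62.5B − (−$0.135B) = -$62.365 billion.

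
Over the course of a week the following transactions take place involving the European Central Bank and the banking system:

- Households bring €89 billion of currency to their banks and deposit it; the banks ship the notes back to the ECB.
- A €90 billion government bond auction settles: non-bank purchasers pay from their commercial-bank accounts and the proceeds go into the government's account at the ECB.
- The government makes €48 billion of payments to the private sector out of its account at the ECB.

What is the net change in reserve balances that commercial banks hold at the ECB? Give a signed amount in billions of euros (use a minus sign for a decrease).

Currency deposit €89 billion: returned notes are swapped for reserve credit → +€89B.
Government account inflow €90 billion: funds move from bank reserves into the government account → −€90B.
Government spending €48 billion: government payments flow into bank reserve accounts → +€48B.
Net: 89 − 90 + 48 = +€47 billion.

+€47 billion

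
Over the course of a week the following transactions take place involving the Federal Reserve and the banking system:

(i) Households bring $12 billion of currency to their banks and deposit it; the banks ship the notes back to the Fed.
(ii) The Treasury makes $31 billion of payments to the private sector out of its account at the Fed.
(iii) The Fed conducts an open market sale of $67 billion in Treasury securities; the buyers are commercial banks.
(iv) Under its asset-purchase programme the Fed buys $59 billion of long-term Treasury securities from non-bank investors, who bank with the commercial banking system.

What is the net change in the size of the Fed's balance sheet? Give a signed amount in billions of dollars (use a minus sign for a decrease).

Currency deposit $12 billion: only the composition of liabilities changes → 0.
Government spending $31 billion: only the composition of liabilities changes → 0.
OMO sale (to banks) $67 billion: a Fed asset is shed → −$67B.
Asset purchase (from non-banks) $59 billion: a Fed asset is acquired → +$59B.
Net: 0 + 0 − 67 + 59 = -$8 billion.

-$8 billion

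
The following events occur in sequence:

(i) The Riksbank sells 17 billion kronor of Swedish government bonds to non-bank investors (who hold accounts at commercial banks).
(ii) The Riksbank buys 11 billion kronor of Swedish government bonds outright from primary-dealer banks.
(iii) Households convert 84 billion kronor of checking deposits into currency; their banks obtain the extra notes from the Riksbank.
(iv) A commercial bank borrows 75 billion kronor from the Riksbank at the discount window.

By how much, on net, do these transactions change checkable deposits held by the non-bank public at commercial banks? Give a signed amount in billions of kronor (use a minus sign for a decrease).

-101 billion

Riksbank balance sheet:
  Assets:      Securities −6B, Loans to banks +75B
  Liabilities: Bank reserves −15B, Currency in circulation +84B
Commercial banking system:
  Assets:      Reserves at CB −15B, Securities −11B
  Liabilities: Checkable deposits −101B, Borrowings from CB +75B
So the change in checkable deposits held by the non-bank public at commercial banks is -101 billion.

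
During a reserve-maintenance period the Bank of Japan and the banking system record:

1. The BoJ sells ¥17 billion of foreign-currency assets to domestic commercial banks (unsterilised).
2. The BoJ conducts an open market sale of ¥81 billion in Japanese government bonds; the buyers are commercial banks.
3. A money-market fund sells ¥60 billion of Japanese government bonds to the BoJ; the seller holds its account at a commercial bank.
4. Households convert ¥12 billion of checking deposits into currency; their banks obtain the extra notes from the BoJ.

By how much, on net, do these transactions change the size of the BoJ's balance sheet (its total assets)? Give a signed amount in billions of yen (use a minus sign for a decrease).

-¥38 billion

FX sale ¥17 billion: a BoJ asset is shed → −¥17B.
OMO sale (to banks) ¥81 billion: a BoJ asset is shed → −¥81B.
Asset purchase (from non-banks) ¥60 billion: a BoJ asset is acquired → +¥60B.
Currency withdrawal ¥12 billion: only the composition of liabilities changes → 0.
Net: −17 − 81 + 60 + 0 = -¥38 billion.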